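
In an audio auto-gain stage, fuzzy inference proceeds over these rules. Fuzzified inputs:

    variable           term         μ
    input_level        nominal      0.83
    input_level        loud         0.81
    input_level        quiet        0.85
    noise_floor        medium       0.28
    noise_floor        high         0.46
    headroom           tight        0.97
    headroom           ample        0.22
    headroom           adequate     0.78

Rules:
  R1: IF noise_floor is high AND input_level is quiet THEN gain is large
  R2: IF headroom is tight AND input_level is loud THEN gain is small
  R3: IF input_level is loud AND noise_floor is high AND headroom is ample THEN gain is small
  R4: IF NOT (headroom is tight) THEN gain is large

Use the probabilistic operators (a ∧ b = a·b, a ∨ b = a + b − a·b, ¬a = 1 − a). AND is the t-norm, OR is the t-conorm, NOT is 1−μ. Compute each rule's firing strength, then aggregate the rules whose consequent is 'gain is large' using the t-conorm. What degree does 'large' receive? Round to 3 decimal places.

0.409

R1: high=0.46, quiet=0.85; AND[a·b] → w = 0.3910
R2: tight=0.97, loud=0.81; AND[a·b] → w = 0.7857
R3: loud=0.81, high=0.46, ample=0.22; AND[a·b] → w = 0.0820
R4: ¬tight=1−0.97=0.03 → w = 0.0300
Rules with consequent 'large': {R1, R4} → strengths 0.3910, 0.0300
Aggregate via t-conorm [a + b − a·b]: 0.4093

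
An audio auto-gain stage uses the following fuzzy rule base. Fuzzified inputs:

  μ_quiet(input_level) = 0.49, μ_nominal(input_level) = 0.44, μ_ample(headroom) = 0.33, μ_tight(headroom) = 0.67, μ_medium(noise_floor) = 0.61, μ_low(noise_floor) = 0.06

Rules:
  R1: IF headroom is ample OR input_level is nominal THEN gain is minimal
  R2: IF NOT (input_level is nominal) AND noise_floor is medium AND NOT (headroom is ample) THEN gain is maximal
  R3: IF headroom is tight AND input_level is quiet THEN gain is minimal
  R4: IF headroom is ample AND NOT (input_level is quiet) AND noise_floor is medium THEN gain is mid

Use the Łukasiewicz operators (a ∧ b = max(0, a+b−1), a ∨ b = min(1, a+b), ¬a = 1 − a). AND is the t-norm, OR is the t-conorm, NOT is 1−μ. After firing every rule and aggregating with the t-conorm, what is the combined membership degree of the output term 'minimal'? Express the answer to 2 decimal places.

R1: ample=0.33, nominal=0.44; OR[min(1, a+b)] → w = 0.77
R2: ¬nominal=1−0.44=0.56, medium=0.61, ¬ample=1−0.33=0.67; AND[max(0, a+b−1)] → w = 0.00
R3: tight=0.67, quiet=0.49; AND[max(0, a+b−1)] → w = 0.16
R4: ample=0.33, ¬quiet=1−0.49=0.51, medium=0.61; AND[max(0, a+b−1)] → w = 0.00
Rules with consequent 'minimal': {R1, R3} → strengths 0.77, 0.16
Aggregate via t-conorm [min(1, a+b)]: 0.93

0.93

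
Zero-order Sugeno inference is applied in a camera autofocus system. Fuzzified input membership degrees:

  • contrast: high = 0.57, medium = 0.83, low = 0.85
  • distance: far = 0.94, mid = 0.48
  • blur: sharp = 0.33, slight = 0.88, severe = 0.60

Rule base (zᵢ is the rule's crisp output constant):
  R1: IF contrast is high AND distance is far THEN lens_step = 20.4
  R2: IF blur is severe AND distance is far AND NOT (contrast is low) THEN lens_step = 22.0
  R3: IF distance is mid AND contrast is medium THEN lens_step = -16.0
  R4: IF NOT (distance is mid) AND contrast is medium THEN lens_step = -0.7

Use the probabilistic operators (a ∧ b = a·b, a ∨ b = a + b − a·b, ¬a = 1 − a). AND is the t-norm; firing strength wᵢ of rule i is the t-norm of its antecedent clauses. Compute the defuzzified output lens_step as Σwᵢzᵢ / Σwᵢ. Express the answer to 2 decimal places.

R1 (z=20.4): high=0.57, far=0.94; AND[a·b] → w = 0.5358
R2 (z=22.0): severe=0.60, far=0.94, ¬low=1−0.85=0.15; AND[a·b] → w = 0.0846
R3 (z=-16.0): mid=0.48, medium=0.83; AND[a·b] → w = 0.3984
R4 (z=-0.7): ¬mid=1−0.48=0.52, medium=0.83; AND[a·b] → w = 0.4316
Weighted average = (0.5358·20.4 + 0.0846·22.0 + 0.3984·-16.0 + 0.4316·-0.7) / (0.5358 + 0.0846 + 0.3984 + 0.4316)
  = 6.1150 / 1.4504 = 4.22

4.22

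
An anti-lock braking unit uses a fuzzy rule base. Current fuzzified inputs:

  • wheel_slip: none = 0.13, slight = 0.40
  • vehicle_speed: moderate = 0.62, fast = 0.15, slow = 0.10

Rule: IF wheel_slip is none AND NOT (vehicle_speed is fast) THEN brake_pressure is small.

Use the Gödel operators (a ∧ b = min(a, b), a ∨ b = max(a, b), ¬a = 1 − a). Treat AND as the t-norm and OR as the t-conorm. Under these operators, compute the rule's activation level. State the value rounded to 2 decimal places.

firing strength: none=0.13, ¬fast=1−0.15=0.85; AND[min(a, b)] → w = 0.13

0.13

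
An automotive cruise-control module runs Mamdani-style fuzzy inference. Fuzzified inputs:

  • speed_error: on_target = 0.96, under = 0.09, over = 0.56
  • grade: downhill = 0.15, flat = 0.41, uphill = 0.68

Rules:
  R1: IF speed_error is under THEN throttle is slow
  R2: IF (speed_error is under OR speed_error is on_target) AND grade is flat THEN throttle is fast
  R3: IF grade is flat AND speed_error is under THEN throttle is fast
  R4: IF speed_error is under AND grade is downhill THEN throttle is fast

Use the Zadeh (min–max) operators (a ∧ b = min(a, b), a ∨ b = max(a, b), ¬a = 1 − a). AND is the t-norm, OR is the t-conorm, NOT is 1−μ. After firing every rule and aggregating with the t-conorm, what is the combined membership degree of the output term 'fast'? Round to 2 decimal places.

R1: under=0.09 → w = 0.09
R2: (under=0.09 OR on_target=0.96) = 0.96; AND[min(a, b)] with flat=0.41 → w = 0.41
R3: flat=0.41, under=0.09; AND[min(a, b)] → w = 0.09
R4: under=0.09, downhill=0.15; AND[min(a, b)] → w = 0.09
Rules with consequent 'fast': {R2, R3, R4} → strengths 0.41, 0.09, 0.09
Aggregate via t-conorm [max(a, b)]: 0.41

0.41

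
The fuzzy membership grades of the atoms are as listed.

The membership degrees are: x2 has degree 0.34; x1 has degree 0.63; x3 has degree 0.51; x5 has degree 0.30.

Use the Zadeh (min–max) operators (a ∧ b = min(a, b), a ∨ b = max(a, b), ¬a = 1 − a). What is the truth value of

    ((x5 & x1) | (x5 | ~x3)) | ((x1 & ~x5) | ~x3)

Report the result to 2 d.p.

x5 & x1 = min(a, b) on (0.30, 0.63) = 0.30
~x3 = 1 − 0.51 = 0.49
x5 | ~x3 = max(a, b) on (0.30, 0.49) = 0.49
(x5 & x1) | (x5 | ~x3) = max(a, b) on (0.30, 0.49) = 0.49
~x5 = 1 − 0.30 = 0.70
x1 & ~x5 = min(a, b) on (0.63, 0.70) = 0.63
~x3 = 1 − 0.51 = 0.49
(x1 & ~x5) | ~x3 = max(a, b) on (0.63, 0.49) = 0.63
((x5 & x1) | (x5 | ~x3)) | ((x1 & ~x5) | ~x3) = max(a, b) on (0.49, 0.63) = 0.63

0.63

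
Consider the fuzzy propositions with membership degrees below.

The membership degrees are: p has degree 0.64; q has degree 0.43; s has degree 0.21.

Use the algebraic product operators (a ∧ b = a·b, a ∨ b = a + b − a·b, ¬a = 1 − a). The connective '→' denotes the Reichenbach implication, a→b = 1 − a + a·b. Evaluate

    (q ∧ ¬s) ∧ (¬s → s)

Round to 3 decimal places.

0.128

¬s = 1 − 0.2100 = 0.7900
q ∧ ¬s = a·b on (0.4300, 0.7900) = 0.3397
¬s = 1 − 0.2100 = 0.7900
¬s → s  [Reichenbach: 1 − a + a·b] with a=0.7900, b=0.2100 → 0.3759
(q ∧ ¬s) ∧ (¬s → s) = a·b on (0.3397, 0.3759) = 0.1277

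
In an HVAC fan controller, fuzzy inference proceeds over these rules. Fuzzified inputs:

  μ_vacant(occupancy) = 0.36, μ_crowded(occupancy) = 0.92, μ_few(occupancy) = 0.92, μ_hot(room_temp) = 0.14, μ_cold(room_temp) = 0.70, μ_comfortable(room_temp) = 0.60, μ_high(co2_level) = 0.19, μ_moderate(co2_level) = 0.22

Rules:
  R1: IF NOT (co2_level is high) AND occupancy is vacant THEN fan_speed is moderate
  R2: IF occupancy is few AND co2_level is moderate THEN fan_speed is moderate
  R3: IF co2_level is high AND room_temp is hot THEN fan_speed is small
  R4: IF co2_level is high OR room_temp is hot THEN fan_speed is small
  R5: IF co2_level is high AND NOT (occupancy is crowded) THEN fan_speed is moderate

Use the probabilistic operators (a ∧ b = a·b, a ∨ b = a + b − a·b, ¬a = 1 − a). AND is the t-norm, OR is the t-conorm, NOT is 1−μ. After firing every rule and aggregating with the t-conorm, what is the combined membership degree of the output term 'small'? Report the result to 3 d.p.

R1: ¬high=1−0.19=0.81, vacant=0.36; AND[a·b] → w = 0.2916
R2: few=0.92, moderate=0.22; AND[a·b] → w = 0.2024
R3: high=0.19, hot=0.14; AND[a·b] → w = 0.0266
R4: high=0.19, hot=0.14; OR[a + b − a·b] → w = 0.3034
R5: high=0.19, ¬crowded=1−0.92=0.08; AND[a·b] → w = 0.0152
Rules with consequent 'small': {R3, R4} → strengths 0.0266, 0.3034
Aggregate via t-conorm [a + b − a·b]: 0.3219

0.322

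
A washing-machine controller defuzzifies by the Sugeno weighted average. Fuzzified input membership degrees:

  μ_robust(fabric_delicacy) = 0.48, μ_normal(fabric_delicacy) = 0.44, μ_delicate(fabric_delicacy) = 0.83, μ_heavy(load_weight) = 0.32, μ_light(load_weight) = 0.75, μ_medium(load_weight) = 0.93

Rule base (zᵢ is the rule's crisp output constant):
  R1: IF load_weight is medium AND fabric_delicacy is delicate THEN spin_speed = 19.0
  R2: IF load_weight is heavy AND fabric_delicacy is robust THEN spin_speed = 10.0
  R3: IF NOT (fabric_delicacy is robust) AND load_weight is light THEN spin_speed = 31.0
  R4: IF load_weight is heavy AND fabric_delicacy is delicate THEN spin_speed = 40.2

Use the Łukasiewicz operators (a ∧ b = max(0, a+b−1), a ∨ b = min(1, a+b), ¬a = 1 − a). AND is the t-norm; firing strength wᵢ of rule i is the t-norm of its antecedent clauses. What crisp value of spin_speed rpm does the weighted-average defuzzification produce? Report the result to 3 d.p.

24.441

R1 (z=19.0): medium=0.93, delicate=0.83; AND[max(0, a+b−1)] → w = 0.76
R2 (z=10.0): heavy=0.32, robust=0.48; AND[max(0, a+b−1)] → w = 0.00
R3 (z=31.0): ¬robust=1−0.48=0.52, light=0.75; AND[max(0, a+b−1)] → w = 0.27
R4 (z=40.2): heavy=0.32, delicate=0.83; AND[max(0, a+b−1)] → w = 0.15
Weighted average = (0.76·19.0 + 0.00·10.0 + 0.27·31.0 + 0.15·40.2) / (0.76 + 0.00 + 0.27 + 0.15)
  = 28.8400 / 1.1800 = 24.441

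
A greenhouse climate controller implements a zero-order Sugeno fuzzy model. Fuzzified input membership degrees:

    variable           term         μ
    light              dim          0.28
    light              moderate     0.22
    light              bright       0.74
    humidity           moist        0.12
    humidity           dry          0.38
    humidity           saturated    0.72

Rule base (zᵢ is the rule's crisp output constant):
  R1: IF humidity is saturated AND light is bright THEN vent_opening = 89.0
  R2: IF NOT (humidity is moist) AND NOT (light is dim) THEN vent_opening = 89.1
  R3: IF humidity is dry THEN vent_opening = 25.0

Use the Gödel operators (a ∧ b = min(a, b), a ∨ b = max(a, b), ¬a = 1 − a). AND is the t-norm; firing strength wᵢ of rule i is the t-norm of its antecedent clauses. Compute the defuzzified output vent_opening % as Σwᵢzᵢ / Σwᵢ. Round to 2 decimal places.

75.68

R1 (z=89.0): saturated=0.72, bright=0.74; AND[min(a, b)] → w = 0.72
R2 (z=89.1): ¬moist=1−0.12=0.88, ¬dim=1−0.28=0.72; AND[min(a, b)] → w = 0.72
R3 (z=25.0): dry=0.38 → w = 0.38
Weighted average = (0.72·89.0 + 0.72·89.1 + 0.38·25.0) / (0.72 + 0.72 + 0.38)
  = 137.7320 / 1.8200 = 75.68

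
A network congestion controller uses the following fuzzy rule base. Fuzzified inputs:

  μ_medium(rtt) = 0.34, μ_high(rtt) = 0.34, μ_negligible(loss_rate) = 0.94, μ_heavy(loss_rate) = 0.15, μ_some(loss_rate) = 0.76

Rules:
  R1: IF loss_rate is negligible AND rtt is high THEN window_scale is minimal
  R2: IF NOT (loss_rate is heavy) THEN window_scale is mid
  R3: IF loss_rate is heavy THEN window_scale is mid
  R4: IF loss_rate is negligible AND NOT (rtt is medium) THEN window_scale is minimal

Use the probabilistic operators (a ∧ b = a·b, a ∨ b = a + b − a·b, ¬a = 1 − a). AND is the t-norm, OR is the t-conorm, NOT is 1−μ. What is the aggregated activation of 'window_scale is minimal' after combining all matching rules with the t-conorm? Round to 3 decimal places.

0.742

R1: negligible=0.94, high=0.34; AND[a·b] → w = 0.3196
R2: ¬heavy=1−0.15=0.85 → w = 0.8500
R3: heavy=0.15 → w = 0.1500
R4: negligible=0.94, ¬medium=1−0.34=0.66; AND[a·b] → w = 0.6204
Rules with consequent 'minimal': {R1, R4} → strengths 0.3196, 0.6204
Aggregate via t-conorm [a + b − a·b]: 0.7417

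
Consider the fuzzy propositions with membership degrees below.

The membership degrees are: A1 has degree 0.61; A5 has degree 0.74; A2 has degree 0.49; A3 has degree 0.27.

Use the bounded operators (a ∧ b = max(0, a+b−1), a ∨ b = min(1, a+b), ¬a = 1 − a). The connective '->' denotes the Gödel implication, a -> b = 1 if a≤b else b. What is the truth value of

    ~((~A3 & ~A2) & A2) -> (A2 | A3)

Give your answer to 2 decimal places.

~A3 = 1 − 0.27 = 0.73
~A2 = 1 − 0.49 = 0.51
~A3 & ~A2 = max(0, a+b−1) on (0.73, 0.51) = 0.24
(~A3 & ~A2) & A2 = max(0, a+b−1) on (0.24, 0.49) = 0.00
~((~A3 & ~A2) & A2) = 1 − 0.00 = 1.00
A2 | A3 = min(1, a+b) on (0.49, 0.27) = 0.76
~((~A3 & ~A2) & A2) -> (A2 | A3)  [Gödel: 1 if a≤b else b] with a=1.00, b=0.76 → 0.76

0.76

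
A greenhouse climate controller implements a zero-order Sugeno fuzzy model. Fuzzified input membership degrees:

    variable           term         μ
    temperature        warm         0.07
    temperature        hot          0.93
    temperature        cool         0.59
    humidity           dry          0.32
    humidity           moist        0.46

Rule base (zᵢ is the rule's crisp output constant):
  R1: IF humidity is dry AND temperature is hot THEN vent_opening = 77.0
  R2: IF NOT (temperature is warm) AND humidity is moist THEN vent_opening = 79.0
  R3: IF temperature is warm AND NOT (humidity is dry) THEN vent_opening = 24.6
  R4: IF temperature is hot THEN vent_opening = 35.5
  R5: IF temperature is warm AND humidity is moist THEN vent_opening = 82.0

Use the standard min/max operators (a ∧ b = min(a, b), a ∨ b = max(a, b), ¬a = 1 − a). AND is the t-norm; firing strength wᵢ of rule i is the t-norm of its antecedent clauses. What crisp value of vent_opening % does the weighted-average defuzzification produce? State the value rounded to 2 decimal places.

54.84

R1 (z=77.0): dry=0.32, hot=0.93; AND[min(a, b)] → w = 0.32
R2 (z=79.0): ¬warm=1−0.07=0.93, moist=0.46; AND[min(a, b)] → w = 0.46
R3 (z=24.6): warm=0.07, ¬dry=1−0.32=0.68; AND[min(a, b)] → w = 0.07
R4 (z=35.5): hot=0.93 → w = 0.93
R5 (z=82.0): warm=0.07, moist=0.46; AND[min(a, b)] → w = 0.07
Weighted average = (0.32·77.0 + 0.46·79.0 + 0.07·24.6 + 0.93·35.5 + 0.07·82.0) / (0.32 + 0.46 + 0.07 + 0.93 + 0.07)
  = 101.4570 / 1.8500 = 54.84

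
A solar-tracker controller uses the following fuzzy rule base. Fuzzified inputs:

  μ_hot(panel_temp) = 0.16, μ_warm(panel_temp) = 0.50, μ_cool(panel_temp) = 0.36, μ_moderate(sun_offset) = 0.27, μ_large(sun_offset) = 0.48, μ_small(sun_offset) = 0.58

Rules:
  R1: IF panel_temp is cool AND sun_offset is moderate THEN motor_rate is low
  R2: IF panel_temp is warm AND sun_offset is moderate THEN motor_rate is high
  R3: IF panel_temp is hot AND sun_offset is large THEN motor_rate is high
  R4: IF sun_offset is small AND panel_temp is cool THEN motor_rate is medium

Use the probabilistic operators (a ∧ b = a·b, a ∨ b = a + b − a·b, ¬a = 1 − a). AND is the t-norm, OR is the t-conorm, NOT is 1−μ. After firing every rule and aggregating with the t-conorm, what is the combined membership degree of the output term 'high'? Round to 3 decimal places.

R1: cool=0.36, moderate=0.27; AND[a·b] → w = 0.0972
R2: warm=0.50, moderate=0.27; AND[a·b] → w = 0.1350
R3: hot=0.16, large=0.48; AND[a·b] → w = 0.0768
R4: small=0.58, cool=0.36; AND[a·b] → w = 0.2088
Rules with consequent 'high': {R2, R3} → strengths 0.1350, 0.0768
Aggregate via t-conorm [a + b − a·b]: 0.2014

0.201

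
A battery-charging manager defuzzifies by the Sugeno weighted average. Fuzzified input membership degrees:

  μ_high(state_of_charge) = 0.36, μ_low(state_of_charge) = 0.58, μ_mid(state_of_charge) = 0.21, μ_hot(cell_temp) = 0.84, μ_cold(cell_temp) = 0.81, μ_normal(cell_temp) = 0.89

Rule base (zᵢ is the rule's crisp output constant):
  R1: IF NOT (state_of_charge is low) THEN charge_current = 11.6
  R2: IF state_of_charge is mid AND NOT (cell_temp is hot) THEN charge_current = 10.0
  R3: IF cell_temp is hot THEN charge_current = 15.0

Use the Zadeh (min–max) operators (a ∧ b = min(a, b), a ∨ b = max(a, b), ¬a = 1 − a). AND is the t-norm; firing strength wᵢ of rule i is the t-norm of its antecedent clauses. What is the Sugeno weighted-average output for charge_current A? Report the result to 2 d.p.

13.43

R1 (z=11.6): ¬low=1−0.58=0.42 → w = 0.42
R2 (z=10.0): mid=0.21, ¬hot=1−0.84=0.16; AND[min(a, b)] → w = 0.16
R3 (z=15.0): hot=0.84 → w = 0.84
Weighted average = (0.42·11.6 + 0.16·10.0 + 0.84·15.0) / (0.42 + 0.16 + 0.84)
  = 19.0720 / 1.4200 = 13.43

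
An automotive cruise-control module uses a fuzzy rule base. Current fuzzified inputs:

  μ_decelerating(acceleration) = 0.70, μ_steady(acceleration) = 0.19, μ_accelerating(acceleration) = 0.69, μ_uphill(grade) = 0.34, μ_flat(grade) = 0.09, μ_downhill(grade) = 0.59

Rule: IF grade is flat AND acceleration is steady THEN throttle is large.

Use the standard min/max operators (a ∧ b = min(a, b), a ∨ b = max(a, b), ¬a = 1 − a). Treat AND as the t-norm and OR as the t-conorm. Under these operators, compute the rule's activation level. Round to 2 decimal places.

0.09

firing strength: flat=0.09, steady=0.19; AND[min(a, b)] → w = 0.09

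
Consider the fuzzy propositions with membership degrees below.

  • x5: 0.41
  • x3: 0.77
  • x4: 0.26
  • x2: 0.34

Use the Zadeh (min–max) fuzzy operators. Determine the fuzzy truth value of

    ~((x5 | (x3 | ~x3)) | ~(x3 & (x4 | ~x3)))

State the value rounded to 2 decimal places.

~x3 = 1 − 0.77 = 0.23
x3 | ~x3 = max(a, b) on (0.77, 0.23) = 0.77
x5 | (x3 | ~x3) = max(a, b) on (0.41, 0.77) = 0.77
~x3 = 1 − 0.77 = 0.23
x4 | ~x3 = max(a, b) on (0.26, 0.23) = 0.26
x3 & (x4 | ~x3) = min(a, b) on (0.77, 0.26) = 0.26
~(x3 & (x4 | ~x3)) = 1 − 0.26 = 0.74
(x5 | (x3 | ~x3)) | ~(x3 & (x4 | ~x3)) = max(a, b) on (0.77, 0.74) = 0.77
~((x5 | (x3 | ~x3)) | ~(x3 & (x4 | ~x3))) = 1 − 0.77 = 0.23

0.23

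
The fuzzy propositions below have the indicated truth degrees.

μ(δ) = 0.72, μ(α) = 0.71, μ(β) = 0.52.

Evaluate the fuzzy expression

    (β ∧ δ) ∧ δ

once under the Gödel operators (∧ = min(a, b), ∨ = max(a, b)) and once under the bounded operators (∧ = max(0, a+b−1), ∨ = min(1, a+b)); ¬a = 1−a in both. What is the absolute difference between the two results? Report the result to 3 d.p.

Under Gödel:
  β ∧ δ = min(a, b) on (0.52, 0.72) = 0.52
  (β ∧ δ) ∧ δ = min(a, b) on (0.52, 0.72) = 0.52
  → value = 0.5200
Under bounded:
  β ∧ δ = max(0, a+b−1) on (0.52, 0.72) = 0.24
  (β ∧ δ) ∧ δ = max(0, a+b−1) on (0.24, 0.72) = 0.00
  → value = 0.0000
|0.5200 − 0.0000| = 0.520

0.520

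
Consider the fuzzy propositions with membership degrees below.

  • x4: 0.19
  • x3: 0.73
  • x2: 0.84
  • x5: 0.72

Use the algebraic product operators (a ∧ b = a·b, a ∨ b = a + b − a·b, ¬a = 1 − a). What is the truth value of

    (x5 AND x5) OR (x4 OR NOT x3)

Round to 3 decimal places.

x5 AND x5 = a·b on (0.7200, 0.7200) = 0.5184
NOT x3 = 1 − 0.7300 = 0.2700
x4 OR NOT x3 = a + b − a·b on (0.1900, 0.2700) = 0.4087
(x5 AND x5) OR (x4 OR NOT x3) = a + b − a·b on (0.5184, 0.4087) = 0.7152

0.715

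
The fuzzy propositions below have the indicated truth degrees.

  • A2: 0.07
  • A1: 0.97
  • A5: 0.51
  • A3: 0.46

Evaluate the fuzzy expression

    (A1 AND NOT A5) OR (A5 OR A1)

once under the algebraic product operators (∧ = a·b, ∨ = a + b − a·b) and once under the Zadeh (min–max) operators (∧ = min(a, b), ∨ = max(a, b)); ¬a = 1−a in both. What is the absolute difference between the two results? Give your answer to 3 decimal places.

Under algebraic product:
  NOT A5 = 1 − 0.5100 = 0.4900
  A1 AND NOT A5 = a·b on (0.9700, 0.4900) = 0.4753
  A5 OR A1 = a + b − a·b on (0.5100, 0.9700) = 0.9853
  (A1 AND NOT A5) OR (A5 OR A1) = a + b − a·b on (0.4753, 0.9853) = 0.9923
  → value = 0.9923
Under Zadeh (min–max):
  NOT A5 = 1 − 0.51 = 0.49
  A1 AND NOT A5 = min(a, b) on (0.97, 0.49) = 0.49
  A5 OR A1 = max(a, b) on (0.51, 0.97) = 0.97
  (A1 AND NOT A5) OR (A5 OR A1) = max(a, b) on (0.49, 0.97) = 0.97
  → value = 0.9700
|0.9923 − 0.9700| = 0.022

0.022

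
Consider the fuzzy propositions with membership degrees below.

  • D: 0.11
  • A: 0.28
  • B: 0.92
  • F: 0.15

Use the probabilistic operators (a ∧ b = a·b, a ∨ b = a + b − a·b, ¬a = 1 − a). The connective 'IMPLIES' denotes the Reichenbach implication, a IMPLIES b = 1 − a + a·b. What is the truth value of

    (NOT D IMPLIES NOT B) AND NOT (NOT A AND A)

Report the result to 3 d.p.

NOT D = 1 − 0.1100 = 0.8900
NOT B = 1 − 0.9200 = 0.0800
NOT D IMPLIES NOT B  [Reichenbach: 1 − a + a·b] with a=0.8900, b=0.0800 → 0.1812
NOT A = 1 − 0.2800 = 0.7200
NOT A AND A = a·b on (0.7200, 0.2800) = 0.2016
NOT (NOT A AND A) = 1 − 0.2016 = 0.7984
(NOT D IMPLIES NOT B) AND NOT (NOT A AND A) = a·b on (0.1812, 0.7984) = 0.1447

0.145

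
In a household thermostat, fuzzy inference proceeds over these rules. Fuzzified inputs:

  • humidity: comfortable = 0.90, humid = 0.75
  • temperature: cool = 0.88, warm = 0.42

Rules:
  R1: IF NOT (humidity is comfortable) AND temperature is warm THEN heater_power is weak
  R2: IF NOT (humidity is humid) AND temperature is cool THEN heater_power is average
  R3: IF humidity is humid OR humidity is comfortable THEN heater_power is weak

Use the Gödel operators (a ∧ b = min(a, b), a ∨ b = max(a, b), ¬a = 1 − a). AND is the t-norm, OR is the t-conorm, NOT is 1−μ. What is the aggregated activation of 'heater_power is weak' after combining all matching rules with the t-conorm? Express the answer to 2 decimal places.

R1: ¬comfortable=1−0.90=0.10, warm=0.42; AND[min(a, b)] → w = 0.10
R2: ¬humid=1−0.75=0.25, cool=0.88; AND[min(a, b)] → w = 0.25
R3: humid=0.75, comfortable=0.90; OR[max(a, b)] → w = 0.90
Rules with consequent 'weak': {R1, R3} → strengths 0.10, 0.90
Aggregate via t-conorm [max(a, b)]: 0.90

0.90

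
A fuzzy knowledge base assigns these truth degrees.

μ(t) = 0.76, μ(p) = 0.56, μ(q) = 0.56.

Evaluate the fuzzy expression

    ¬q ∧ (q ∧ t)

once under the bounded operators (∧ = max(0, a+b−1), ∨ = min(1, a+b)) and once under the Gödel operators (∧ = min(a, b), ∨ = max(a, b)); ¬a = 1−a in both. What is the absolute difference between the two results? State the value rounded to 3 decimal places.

Under bounded:
  ¬q = 1 − 0.56 = 0.44
  q ∧ t = max(0, a+b−1) on (0.56, 0.76) = 0.32
  ¬q ∧ (q ∧ t) = max(0, a+b−1) on (0.44, 0.32) = 0.00
  → value = 0.0000
Under Gödel:
  ¬q = 1 − 0.56 = 0.44
  q ∧ t = min(a, b) on (0.56, 0.76) = 0.56
  ¬q ∧ (q ∧ t) = min(a, b) on (0.44, 0.56) = 0.44
  → value = 0.4400
|0.0000 − 0.4400| = 0.440

0.440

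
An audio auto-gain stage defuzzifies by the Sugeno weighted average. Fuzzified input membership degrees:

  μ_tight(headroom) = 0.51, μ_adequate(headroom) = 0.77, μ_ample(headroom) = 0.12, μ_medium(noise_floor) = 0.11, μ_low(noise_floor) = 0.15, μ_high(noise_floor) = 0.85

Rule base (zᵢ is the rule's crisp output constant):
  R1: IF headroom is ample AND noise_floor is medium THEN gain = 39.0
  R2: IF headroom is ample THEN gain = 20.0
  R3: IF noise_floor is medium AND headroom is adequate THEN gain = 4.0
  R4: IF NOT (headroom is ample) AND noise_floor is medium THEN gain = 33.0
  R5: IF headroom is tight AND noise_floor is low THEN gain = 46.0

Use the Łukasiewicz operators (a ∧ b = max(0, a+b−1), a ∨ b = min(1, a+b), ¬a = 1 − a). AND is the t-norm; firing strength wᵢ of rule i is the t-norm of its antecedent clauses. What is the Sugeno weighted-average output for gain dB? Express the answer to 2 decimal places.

R1 (z=39.0): ample=0.12, medium=0.11; AND[max(0, a+b−1)] → w = 0.00
R2 (z=20.0): ample=0.12 → w = 0.12
R3 (z=4.0): medium=0.11, adequate=0.77; AND[max(0, a+b−1)] → w = 0.00
R4 (z=33.0): ¬ample=1−0.12=0.88, medium=0.11; AND[max(0, a+b−1)] → w = 0.00
R5 (z=46.0): tight=0.51, low=0.15; AND[max(0, a+b−1)] → w = 0.00
Weighted average = (0.00·39.0 + 0.12·20.0 + 0.00·4.0 + 0.00·33.0 + 0.00·46.0) / (0.00 + 0.12 + 0.00 + 0.00 + 0.00)
  = 2.4000 / 0.1200 = 20.00

20.00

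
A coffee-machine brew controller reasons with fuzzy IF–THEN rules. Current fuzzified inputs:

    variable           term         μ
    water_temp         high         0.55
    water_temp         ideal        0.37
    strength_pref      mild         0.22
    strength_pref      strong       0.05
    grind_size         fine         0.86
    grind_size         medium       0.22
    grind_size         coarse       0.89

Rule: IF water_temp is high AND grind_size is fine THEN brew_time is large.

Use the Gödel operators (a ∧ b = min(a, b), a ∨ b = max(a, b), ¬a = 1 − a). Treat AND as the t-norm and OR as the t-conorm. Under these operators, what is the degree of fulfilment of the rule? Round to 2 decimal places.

0.55

firing strength: high=0.55, fine=0.86; AND[min(a, b)] → w = 0.55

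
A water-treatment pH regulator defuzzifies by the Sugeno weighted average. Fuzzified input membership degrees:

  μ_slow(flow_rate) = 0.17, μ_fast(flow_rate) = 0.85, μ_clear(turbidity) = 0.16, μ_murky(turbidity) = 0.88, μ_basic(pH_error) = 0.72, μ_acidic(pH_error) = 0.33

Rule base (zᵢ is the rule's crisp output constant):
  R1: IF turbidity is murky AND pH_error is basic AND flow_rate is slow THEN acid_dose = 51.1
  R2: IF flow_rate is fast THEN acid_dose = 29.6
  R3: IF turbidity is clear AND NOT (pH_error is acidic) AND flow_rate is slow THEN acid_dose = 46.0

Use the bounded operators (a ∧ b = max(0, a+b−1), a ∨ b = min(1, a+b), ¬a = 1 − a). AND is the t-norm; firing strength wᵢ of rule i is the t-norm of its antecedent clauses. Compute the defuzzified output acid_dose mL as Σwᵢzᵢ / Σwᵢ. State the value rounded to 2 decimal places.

29.60

R1 (z=51.1): murky=0.88, basic=0.72, slow=0.17; AND[max(0, a+b−1)] → w = 0.00
R2 (z=29.6): fast=0.85 → w = 0.85
R3 (z=46.0): clear=0.16, ¬acidic=1−0.33=0.67, slow=0.17; AND[max(0, a+b−1)] → w = 0.00
Weighted average = (0.00·51.1 + 0.85·29.6 + 0.00·46.0) / (0.00 + 0.85 + 0.00)
  = 25.1600 / 0.8500 = 29.60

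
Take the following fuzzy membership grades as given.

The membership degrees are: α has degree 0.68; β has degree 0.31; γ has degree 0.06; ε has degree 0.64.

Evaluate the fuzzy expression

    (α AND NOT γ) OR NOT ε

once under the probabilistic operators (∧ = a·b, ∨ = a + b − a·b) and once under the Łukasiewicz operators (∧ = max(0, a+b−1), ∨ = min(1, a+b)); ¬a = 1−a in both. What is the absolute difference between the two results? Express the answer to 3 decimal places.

Under probabilistic:
  NOT γ = 1 − 0.0600 = 0.9400
  α AND NOT γ = a·b on (0.6800, 0.9400) = 0.6392
  NOT ε = 1 − 0.6400 = 0.3600
  (α AND NOT γ) OR NOT ε = a + b − a·b on (0.6392, 0.3600) = 0.7691
  → value = 0.7691
Under Łukasiewicz:
  NOT γ = 1 − 0.06 = 0.94
  α AND NOT γ = max(0, a+b−1) on (0.68, 0.94) = 0.62
  NOT ε = 1 − 0.64 = 0.36
  (α AND NOT γ) OR NOT ε = min(1, a+b) on (0.62, 0.36) = 0.98
  → value = 0.9800
|0.7691 − 0.9800| = 0.211

0.211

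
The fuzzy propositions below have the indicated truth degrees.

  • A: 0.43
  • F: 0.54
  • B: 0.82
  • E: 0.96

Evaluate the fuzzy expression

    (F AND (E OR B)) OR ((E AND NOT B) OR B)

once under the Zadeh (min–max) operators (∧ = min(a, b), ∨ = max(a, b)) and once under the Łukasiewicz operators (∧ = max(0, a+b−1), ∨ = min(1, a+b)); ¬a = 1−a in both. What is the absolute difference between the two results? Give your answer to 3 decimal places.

0.180

Under Zadeh (min–max):
  E OR B = max(a, b) on (0.96, 0.82) = 0.96
  F AND (E OR B) = min(a, b) on (0.54, 0.96) = 0.54
  NOT B = 1 − 0.82 = 0.18
  E AND NOT B = min(a, b) on (0.96, 0.18) = 0.18
  (E AND NOT B) OR B = max(a, b) on (0.18, 0.82) = 0.82
  (F AND (E OR B)) OR ((E AND NOT B) OR B) = max(a, b) on (0.54, 0.82) = 0.82
  → value = 0.8200
Under Łukasiewicz:
  E OR B = min(1, a+b) on (0.96, 0.82) = 1.00
  F AND (E OR B) = max(0, a+b−1) on (0.54, 1.00) = 0.54
  NOT B = 1 − 0.82 = 0.18
  E AND NOT B = max(0, a+b−1) on (0.96, 0.18) = 0.14
  (E AND NOT B) OR B = min(1, a+b) on (0.14, 0.82) = 0.96
  (F AND (E OR B)) OR ((E AND NOT B) OR B) = min(1, a+b) on (0.54, 0.96) = 1.00
  → value = 1.0000
|0.8200 − 1.0000| = 0.180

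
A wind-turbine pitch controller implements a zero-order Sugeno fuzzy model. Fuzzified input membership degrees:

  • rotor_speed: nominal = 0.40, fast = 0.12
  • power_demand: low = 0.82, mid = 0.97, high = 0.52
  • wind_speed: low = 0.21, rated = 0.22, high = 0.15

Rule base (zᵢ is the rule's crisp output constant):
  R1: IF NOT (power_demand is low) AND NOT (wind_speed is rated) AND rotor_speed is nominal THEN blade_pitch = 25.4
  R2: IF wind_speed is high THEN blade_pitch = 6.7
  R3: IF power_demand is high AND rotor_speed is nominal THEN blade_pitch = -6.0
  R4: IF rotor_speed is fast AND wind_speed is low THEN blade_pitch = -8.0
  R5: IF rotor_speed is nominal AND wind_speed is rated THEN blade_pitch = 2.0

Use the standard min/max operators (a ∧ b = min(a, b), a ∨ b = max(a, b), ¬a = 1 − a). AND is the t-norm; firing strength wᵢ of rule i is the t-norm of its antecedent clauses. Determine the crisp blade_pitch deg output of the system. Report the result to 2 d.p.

2.48

R1 (z=25.4): ¬low=1−0.82=0.18, ¬rated=1−0.22=0.78, nominal=0.40; AND[min(a, b)] → w = 0.18
R2 (z=6.7): high=0.15 → w = 0.15
R3 (z=-6.0): high=0.52, nominal=0.40; AND[min(a, b)] → w = 0.40
R4 (z=-8.0): fast=0.12, low=0.21; AND[min(a, b)] → w = 0.12
R5 (z=2.0): nominal=0.40, rated=0.22; AND[min(a, b)] → w = 0.22
Weighted average = (0.18·25.4 + 0.15·6.7 + 0.40·-6.0 + 0.12·-8.0 + 0.22·2.0) / (0.18 + 0.15 + 0.40 + 0.12 + 0.22)
  = 2.6570 / 1.0700 = 2.48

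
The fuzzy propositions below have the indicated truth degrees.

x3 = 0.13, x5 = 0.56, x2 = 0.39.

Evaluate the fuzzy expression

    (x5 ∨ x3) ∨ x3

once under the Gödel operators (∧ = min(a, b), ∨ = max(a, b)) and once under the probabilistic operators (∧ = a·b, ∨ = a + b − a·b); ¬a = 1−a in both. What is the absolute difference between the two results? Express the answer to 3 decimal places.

0.107

Under Gödel:
  x5 ∨ x3 = max(a, b) on (0.56, 0.13) = 0.56
  (x5 ∨ x3) ∨ x3 = max(a, b) on (0.56, 0.13) = 0.56
  → value = 0.5600
Under probabilistic:
  x5 ∨ x3 = a + b − a·b on (0.5600, 0.1300) = 0.6172
  (x5 ∨ x3) ∨ x3 = a + b − a·b on (0.6172, 0.1300) = 0.6670
  → value = 0.6670
|0.5600 − 0.6670| = 0.107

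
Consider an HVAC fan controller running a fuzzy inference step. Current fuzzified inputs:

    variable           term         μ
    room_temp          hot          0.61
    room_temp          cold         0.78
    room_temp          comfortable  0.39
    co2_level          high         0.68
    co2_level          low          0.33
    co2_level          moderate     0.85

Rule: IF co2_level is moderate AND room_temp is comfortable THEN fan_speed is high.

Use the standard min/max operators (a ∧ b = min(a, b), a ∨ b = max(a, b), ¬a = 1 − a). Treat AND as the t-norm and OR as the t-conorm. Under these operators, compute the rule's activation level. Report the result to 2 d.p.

firing strength: moderate=0.85, comfortable=0.39; AND[min(a, b)] → w = 0.39

0.39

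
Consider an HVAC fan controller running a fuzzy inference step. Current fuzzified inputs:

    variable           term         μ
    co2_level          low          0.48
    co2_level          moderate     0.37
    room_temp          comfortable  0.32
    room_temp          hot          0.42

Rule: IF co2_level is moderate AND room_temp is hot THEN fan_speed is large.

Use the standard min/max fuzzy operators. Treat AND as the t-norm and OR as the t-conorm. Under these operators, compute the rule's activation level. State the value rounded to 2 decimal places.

firing strength: moderate=0.37, hot=0.42; AND[min(a, b)] → w = 0.37

0.37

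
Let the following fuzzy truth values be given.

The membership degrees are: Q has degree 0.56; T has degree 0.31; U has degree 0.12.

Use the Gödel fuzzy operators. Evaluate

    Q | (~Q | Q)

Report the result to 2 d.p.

0.56

~Q = 1 − 0.56 = 0.44
~Q | Q = max(a, b) on (0.44, 0.56) = 0.56
Q | (~Q | Q) = max(a, b) on (0.56, 0.56) = 0.56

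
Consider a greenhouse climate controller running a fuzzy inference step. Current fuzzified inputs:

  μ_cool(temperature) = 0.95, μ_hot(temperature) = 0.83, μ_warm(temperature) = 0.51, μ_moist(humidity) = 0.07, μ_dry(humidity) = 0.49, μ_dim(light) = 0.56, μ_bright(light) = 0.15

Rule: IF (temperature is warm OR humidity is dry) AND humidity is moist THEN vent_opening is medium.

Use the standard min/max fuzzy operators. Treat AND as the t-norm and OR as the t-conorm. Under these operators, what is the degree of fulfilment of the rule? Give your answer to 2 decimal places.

firing strength: (warm=0.51 OR dry=0.49) = 0.51; AND[min(a, b)] with moist=0.07 → w = 0.07

0.07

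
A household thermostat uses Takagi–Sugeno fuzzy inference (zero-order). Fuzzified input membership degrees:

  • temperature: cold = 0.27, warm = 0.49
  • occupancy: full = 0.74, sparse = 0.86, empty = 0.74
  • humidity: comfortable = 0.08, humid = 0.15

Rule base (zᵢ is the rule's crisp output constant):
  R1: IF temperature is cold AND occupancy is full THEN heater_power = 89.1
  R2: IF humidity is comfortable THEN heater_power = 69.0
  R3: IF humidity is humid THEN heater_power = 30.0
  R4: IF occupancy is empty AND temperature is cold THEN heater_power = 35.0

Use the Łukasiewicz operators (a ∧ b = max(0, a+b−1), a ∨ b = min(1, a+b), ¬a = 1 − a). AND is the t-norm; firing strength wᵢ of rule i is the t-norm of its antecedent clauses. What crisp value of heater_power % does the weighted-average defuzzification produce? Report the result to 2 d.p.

R1 (z=89.1): cold=0.27, full=0.74; AND[max(0, a+b−1)] → w = 0.01
R2 (z=69.0): comfortable=0.08 → w = 0.08
R3 (z=30.0): humid=0.15 → w = 0.15
R4 (z=35.0): empty=0.74, cold=0.27; AND[max(0, a+b−1)] → w = 0.01
Weighted average = (0.01·89.1 + 0.08·69.0 + 0.15·30.0 + 0.01·35.0) / (0.01 + 0.08 + 0.15 + 0.01)
  = 11.2610 / 0.2500 = 45.04

45.04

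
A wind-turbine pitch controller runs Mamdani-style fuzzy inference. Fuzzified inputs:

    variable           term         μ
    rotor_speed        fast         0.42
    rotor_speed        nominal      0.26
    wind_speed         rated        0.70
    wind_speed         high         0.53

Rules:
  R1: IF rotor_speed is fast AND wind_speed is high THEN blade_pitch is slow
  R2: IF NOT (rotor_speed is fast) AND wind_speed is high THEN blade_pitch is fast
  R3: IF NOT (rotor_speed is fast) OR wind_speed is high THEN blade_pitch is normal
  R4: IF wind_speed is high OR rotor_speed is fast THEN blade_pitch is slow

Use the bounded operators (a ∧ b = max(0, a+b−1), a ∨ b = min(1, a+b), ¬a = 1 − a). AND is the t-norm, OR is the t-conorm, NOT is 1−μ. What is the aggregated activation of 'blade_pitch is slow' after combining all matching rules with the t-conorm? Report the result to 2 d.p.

R1: fast=0.42, high=0.53; AND[max(0, a+b−1)] → w = 0.00
R2: ¬fast=1−0.42=0.58, high=0.53; AND[max(0, a+b−1)] → w = 0.11
R3: ¬fast=1−0.42=0.58, high=0.53; OR[min(1, a+b)] → w = 1.00
R4: high=0.53, fast=0.42; OR[min(1, a+b)] → w = 0.95
Rules with consequent 'slow': {R1, R4} → strengths 0.00, 0.95
Aggregate via t-conorm [min(1, a+b)]: 0.95

0.95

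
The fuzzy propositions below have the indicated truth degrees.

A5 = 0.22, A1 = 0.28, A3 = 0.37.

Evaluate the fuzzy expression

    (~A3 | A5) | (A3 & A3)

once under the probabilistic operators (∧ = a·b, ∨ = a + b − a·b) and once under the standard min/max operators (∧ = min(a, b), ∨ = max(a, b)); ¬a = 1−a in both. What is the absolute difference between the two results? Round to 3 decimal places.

0.121

Under probabilistic:
  ~A3 = 1 − 0.3700 = 0.6300
  ~A3 | A5 = a + b − a·b on (0.6300, 0.2200) = 0.7114
  A3 & A3 = a·b on (0.3700, 0.3700) = 0.1369
  (~A3 | A5) | (A3 & A3) = a + b − a·b on (0.7114, 0.1369) = 0.7509
  → value = 0.7509
Under standard min/max:
  ~A3 = 1 − 0.37 = 0.63
  ~A3 | A5 = max(a, b) on (0.63, 0.22) = 0.63
  A3 & A3 = min(a, b) on (0.37, 0.37) = 0.37
  (~A3 | A5) | (A3 & A3) = max(a, b) on (0.63, 0.37) = 0.63
  → value = 0.6300
|0.7509 − 0.6300| = 0.121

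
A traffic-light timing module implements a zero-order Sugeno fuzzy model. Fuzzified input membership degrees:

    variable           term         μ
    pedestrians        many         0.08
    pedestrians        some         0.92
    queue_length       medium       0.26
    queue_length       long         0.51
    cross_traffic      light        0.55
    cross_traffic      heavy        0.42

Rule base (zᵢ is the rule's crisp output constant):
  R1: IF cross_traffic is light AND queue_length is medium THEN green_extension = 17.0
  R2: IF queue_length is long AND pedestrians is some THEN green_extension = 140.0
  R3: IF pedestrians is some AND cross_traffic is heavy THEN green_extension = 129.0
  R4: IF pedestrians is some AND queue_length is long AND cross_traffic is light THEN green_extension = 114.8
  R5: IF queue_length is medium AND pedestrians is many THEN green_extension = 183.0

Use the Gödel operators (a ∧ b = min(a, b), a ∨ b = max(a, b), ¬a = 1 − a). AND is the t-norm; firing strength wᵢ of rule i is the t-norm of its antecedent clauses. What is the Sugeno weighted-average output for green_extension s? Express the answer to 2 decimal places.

114.15

R1 (z=17.0): light=0.55, medium=0.26; AND[min(a, b)] → w = 0.26
R2 (z=140.0): long=0.51, some=0.92; AND[min(a, b)] → w = 0.51
R3 (z=129.0): some=0.92, heavy=0.42; AND[min(a, b)] → w = 0.42
R4 (z=114.8): some=0.92, long=0.51, light=0.55; AND[min(a, b)] → w = 0.51
R5 (z=183.0): medium=0.26, many=0.08; AND[min(a, b)] → w = 0.08
Weighted average = (0.26·17.0 + 0.51·140.0 + 0.42·129.0 + 0.51·114.8 + 0.08·183.0) / (0.26 + 0.51 + 0.42 + 0.51 + 0.08)
  = 203.1880 / 1.7800 = 114.15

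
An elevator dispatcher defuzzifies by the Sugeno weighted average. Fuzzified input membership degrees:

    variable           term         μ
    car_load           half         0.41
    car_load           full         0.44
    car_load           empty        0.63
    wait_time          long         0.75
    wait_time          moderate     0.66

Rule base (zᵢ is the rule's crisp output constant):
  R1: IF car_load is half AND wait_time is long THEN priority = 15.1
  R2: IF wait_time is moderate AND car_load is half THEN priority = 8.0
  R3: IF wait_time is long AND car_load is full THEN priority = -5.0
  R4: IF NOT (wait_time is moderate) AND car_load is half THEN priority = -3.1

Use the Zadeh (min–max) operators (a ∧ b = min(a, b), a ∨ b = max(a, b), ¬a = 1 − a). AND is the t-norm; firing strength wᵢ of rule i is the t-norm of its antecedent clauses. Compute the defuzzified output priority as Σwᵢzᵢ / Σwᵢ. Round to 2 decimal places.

R1 (z=15.1): half=0.41, long=0.75; AND[min(a, b)] → w = 0.41
R2 (z=8.0): moderate=0.66, half=0.41; AND[min(a, b)] → w = 0.41
R3 (z=-5.0): long=0.75, full=0.44; AND[min(a, b)] → w = 0.44
R4 (z=-3.1): ¬moderate=1−0.66=0.34, half=0.41; AND[min(a, b)] → w = 0.34
Weighted average = (0.41·15.1 + 0.41·8.0 + 0.44·-5.0 + 0.34·-3.1) / (0.41 + 0.41 + 0.44 + 0.34)
  = 6.2170 / 1.6000 = 3.89

3.89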